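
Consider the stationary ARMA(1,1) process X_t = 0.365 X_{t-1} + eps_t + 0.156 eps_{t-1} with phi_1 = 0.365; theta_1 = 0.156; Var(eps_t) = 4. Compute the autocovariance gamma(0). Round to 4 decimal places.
\gamma(0) = 5.2526

Multiply the model equation by X_{t-k} and take expectations. With theta_0 = psi_0 = 1 and psi_j the MA(infinity) weights, this gives
  gamma(k) - sum_i phi_i gamma(k-i) = c_k,
  c_k = sigma^2 * sum_{j=k..q} theta_j psi_{j-k}   (c_k = 0 for k > q),
using gamma(-m) = gamma(m).
psi-weights needed (psi_j = theta_j + sum_i phi_i psi_{j-i}):
  psi_1 = theta_1 + phi_1 = 0.156 + (0.365) = 0.521
Right-hand sides:
  c_0 = sigma^2 (1 + theta_1 psi_1) = 4 * (1 + (0.156)(0.521)) = 4 * 1.081276 = 4.325104
  c_1 = sigma^2 theta_1 = 4 * (0.156) = 0.624
  c_2 = 0
Equations for k = 0 and k = 1 (AR order 1):
  gamma(0) = phi_1 gamma(1) + c_0
  gamma(1) = phi_1 gamma(0) + c_1
Substituting the second into the first: gamma(0) (1 - phi_1^2) = c_0 + phi_1 c_1, so
  gamma(0) = (c_0 + phi_1 c_1) / (1 - phi_1^2) = (4.325104 + (0.365)(0.624)) / (1 - (0.365)^2) = 4.552864 / 0.866775 = 5.252648.
Therefore gamma(0) = 5.2526 (to 4 decimal places).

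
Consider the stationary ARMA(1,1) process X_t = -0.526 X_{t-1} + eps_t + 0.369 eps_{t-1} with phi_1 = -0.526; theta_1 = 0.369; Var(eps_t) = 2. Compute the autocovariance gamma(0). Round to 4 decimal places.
\gamma(0) = 2.0682

Multiply the model equation by X_{t-k} and take expectations. With theta_0 = psi_0 = 1 and psi_j the MA(infinity) weights, this gives
  gamma(k) - sum_i phi_i gamma(k-i) = c_k,
  c_k = sigma^2 * sum_{j=k..q} theta_j psi_{j-k}   (c_k = 0 for k > q),
using gamma(-m) = gamma(m).
psi-weights needed (psi_j = theta_j + sum_i phi_i psi_{j-i}):
  psi_1 = theta_1 + phi_1 = 0.369 + (-0.526) = -0.157
Right-hand sides:
  c_0 = sigma^2 (1 + theta_1 psi_1) = 2 * (1 + (0.369)(-0.157)) = 2 * 0.942067 = 1.884134
  c_1 = sigma^2 theta_1 = 2 * (0.369) = 0.738
  c_2 = 0
Equations for k = 0 and k = 1 (AR order 1):
  gamma(0) = phi_1 gamma(1) + c_0
  gamma(1) = phi_1 gamma(0) + c_1
Substituting the second into the first: gamma(0) (1 - phi_1^2) = c_0 + phi_1 c_1, so
  gamma(0) = (c_0 + phi_1 c_1) / (1 - phi_1^2) = (1.884134 + (-0.526)(0.738)) / (1 - (-0.526)^2) = 1.495946 / 0.723324 = 2.068155.
Therefore gamma(0) = 2.0682 (to 4 decimal places).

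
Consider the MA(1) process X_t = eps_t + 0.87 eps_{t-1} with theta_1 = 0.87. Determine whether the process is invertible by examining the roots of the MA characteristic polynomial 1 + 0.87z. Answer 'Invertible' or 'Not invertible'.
\text{Invertible}

The MA(q) characteristic polynomial is P(z) = 1 + 0.87z.
Invertibility requires all roots to lie outside the unit circle, i.e. |z| > 1 for every root.
This is linear in z: 1 + (0.87) z = 0  =>  z = -1/(0.87) = -1.149425,  |z| = 1.149425.
Moduli of all roots: 1.1494.
All moduli strictly greater than 1? Yes.
Verdict: Invertible.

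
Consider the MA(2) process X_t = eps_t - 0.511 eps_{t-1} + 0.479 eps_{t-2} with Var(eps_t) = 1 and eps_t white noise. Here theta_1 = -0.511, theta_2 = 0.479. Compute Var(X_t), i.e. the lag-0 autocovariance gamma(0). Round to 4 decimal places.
\gamma(0) = 1.4906

For an MA(q) process X_t = eps_t + sum_i theta_i eps_{t-i} with
Var(eps_t) = sigma^2, the variance is
  gamma(0) = sigma^2 * (1 + sum_i theta_i^2).
  sum_i theta_i^2 = (-0.511)^2 + (0.479)^2 = 0.261121 + 0.229441 = 0.490562.
  gamma(0) = 1 * (1 + 0.490562) = 1 * 1.490562 = 1.490562, which rounds to 1.4906.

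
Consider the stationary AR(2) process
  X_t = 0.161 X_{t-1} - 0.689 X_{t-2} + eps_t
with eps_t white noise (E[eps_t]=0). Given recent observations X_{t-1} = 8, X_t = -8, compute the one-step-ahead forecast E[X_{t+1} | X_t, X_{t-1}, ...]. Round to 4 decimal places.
E[X_{t+1} \mid \mathcal F_t] = -6.8000

For an AR(p) model X_t = c + sum_i phi_i X_{t-i} + eps_t, the
one-step-ahead conditional mean is
  E[X_{t+1} | X_t, ...] = c + sum_i phi_i X_{t+1-i}.
Substitute known values:
  E[X_{t+1} | ...] = (0.161) * (-8) + (-0.689) * (8)
                   = -6.8000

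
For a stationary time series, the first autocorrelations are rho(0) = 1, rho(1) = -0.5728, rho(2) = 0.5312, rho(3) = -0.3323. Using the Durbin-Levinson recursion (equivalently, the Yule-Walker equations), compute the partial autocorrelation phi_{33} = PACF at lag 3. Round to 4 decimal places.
\phi_{33} = 0.0870

The PACF at lag k is phi_{kk}, the last component of the solution
to the Yule-Walker system G_k phi = r_k where
  (G_k)_{ij} = rho(|i - j|), (r_k)_i = rho(i), i,j = 1..k.
Equivalently, Durbin-Levinson gives phi_{kk} iteratively:
  phi_{11} = rho(1)
  phi_{kk} = [rho(k) - sum_{j=1..k-1} phi_{k-1,j} rho(k-j)]
            / [1 - sum_{j=1..k-1} phi_{k-1,j} rho(j)],
  phi_{k,j} = phi_{k-1,j} - phi_{kk} phi_{k-1,k-j},  j = 1..k-1.
Step k = 1:
  phi_11 = rho(1) = -0.5728.
Step k = 2:
  phi_22 = [rho(2) - phi_11 rho(1)] / [1 - phi_11 rho(1)] = [0.5312 - (-0.5728)(-0.5728)] / [1 - (-0.5728)(-0.5728)]
         = 0.20310016 / 0.67190016 = 0.302277.
  Update: phi_21 = phi_11 - phi_22 phi_11 = -0.5728 - (0.302277)(-0.5728) = -0.399656.
Step k = 3:
  phi_33 = [rho(3) - phi_21 rho(2) - phi_22 rho(1)] / [1 - phi_21 rho(1) - phi_22 rho(2)]
    numerator   = -0.3323 - (-0.399656)(0.5312) - (0.302277)(-0.5728) = 0.05314147
    denominator = 1 - (-0.399656)(-0.5728) - (0.302277)(0.5312) = 0.61050759
  phi_33 = 0.05314147 / 0.61050759 = 0.087.
Therefore phi_{33} = 0.0870.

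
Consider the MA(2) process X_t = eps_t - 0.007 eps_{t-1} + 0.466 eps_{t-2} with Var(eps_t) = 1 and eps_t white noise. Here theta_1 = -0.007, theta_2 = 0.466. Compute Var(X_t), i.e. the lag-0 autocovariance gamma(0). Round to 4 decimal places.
\gamma(0) = 1.2172

For an MA(q) process X_t = eps_t + sum_i theta_i eps_{t-i} with
Var(eps_t) = sigma^2, the variance is
  gamma(0) = sigma^2 * (1 + sum_i theta_i^2).
  sum_i theta_i^2 = (-0.007)^2 + (0.466)^2 = 0.000049 + 0.217156 = 0.217205.
  gamma(0) = 1 * (1 + 0.217205) = 1 * 1.217205 = 1.217205, which rounds to 1.2172.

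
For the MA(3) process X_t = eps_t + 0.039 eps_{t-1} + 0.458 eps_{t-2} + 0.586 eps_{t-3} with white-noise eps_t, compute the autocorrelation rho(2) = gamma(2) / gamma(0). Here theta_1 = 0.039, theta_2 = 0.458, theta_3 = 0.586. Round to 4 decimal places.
\rho(2) = 0.3093

For an MA(q) process with theta_0 = 1, the autocovariance is
  gamma(k) = sigma^2 * sum_{i=0..q-k} theta_i * theta_{i+k},
and rho(k) = gamma(k) / gamma(0). Sigma^2 cancels.
  numerator   = (1)*(0.458) + (0.039)*(0.586) = 0.480854.
  denominator = (1)^2 + (0.039)^2 + (0.458)^2 + (0.586)^2 = 1.554681.
  rho(2) = 0.480854 / 1.554681 = 0.3093.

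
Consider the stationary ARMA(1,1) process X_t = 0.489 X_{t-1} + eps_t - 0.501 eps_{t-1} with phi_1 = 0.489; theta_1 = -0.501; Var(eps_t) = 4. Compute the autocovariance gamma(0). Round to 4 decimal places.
\gamma(0) = 4.0008

Multiply the model equation by X_{t-k} and take expectations. With theta_0 = psi_0 = 1 and psi_j the MA(infinity) weights, this gives
  gamma(k) - sum_i phi_i gamma(k-i) = c_k,
  c_k = sigma^2 * sum_{j=k..q} theta_j psi_{j-k}   (c_k = 0 for k > q),
using gamma(-m) = gamma(m).
psi-weights needed (psi_j = theta_j + sum_i phi_i psi_{j-i}):
  psi_1 = theta_1 + phi_1 = -0.501 + (0.489) = -0.012
Right-hand sides:
  c_0 = sigma^2 (1 + theta_1 psi_1) = 4 * (1 + (-0.501)(-0.012)) = 4 * 1.006012 = 4.024048
  c_1 = sigma^2 theta_1 = 4 * (-0.501) = -2.004
  c_2 = 0
Equations for k = 0 and k = 1 (AR order 1):
  gamma(0) = phi_1 gamma(1) + c_0
  gamma(1) = phi_1 gamma(0) + c_1
Substituting the second into the first: gamma(0) (1 - phi_1^2) = c_0 + phi_1 c_1, so
  gamma(0) = (c_0 + phi_1 c_1) / (1 - phi_1^2) = (4.024048 + (0.489)(-2.004)) / (1 - (0.489)^2) = 3.044092 / 0.760879 = 4.000757.
Therefore gamma(0) = 4.0008 (to 4 decimal places).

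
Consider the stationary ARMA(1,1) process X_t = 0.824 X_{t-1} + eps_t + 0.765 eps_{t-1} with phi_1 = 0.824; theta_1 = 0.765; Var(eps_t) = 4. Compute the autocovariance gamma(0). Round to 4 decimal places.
\gamma(0) = 35.4608

Multiply the model equation by X_{t-k} and take expectations. With theta_0 = psi_0 = 1 and psi_j the MA(infinity) weights, this gives
  gamma(k) - sum_i phi_i gamma(k-i) = c_k,
  c_k = sigma^2 * sum_{j=k..q} theta_j psi_{j-k}   (c_k = 0 for k > q),
using gamma(-m) = gamma(m).
psi-weights needed (psi_j = theta_j + sum_i phi_i psi_{j-i}):
  psi_1 = theta_1 + phi_1 = 0.765 + (0.824) = 1.589
Right-hand sides:
  c_0 = sigma^2 (1 + theta_1 psi_1) = 4 * (1 + (0.765)(1.589)) = 4 * 2.215585 = 8.86234
  c_1 = sigma^2 theta_1 = 4 * (0.765) = 3.06
  c_2 = 0
Equations for k = 0 and k = 1 (AR order 1):
  gamma(0) = phi_1 gamma(1) + c_0
  gamma(1) = phi_1 gamma(0) + c_1
Substituting the second into the first: gamma(0) (1 - phi_1^2) = c_0 + phi_1 c_1, so
  gamma(0) = (c_0 + phi_1 c_1) / (1 - phi_1^2) = (8.86234 + (0.824)(3.06)) / (1 - (0.824)^2) = 11.38378 / 0.321024 = 35.460838.
Therefore gamma(0) = 35.4608 (to 4 decimal places).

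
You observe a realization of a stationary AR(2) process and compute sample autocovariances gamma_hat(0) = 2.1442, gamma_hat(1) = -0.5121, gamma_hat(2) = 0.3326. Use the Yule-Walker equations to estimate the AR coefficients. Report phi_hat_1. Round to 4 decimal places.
\hat\phi_{1} = -0.2140

The Yule-Walker equations for an AR(p) process read, in matrix form,
  Gamma_p phi = r_p,   with   (Gamma_p)_{ij} = gamma(|i - j|),
                       (r_p)_i = gamma(i),   i,j = 1..p.
Substitute the sample gammas (Toeplitz matrix and right-hand side of size 2):
  Gamma_p = [[2.1442, -0.5121], [-0.5121, 2.1442]]
  r_p     = [-0.5121, 0.3326]
Written out:
  2.1442 phi_1 - 0.5121 phi_2 = -0.5121
  -0.5121 phi_1 + 2.1442 phi_2 = 0.3326
Solve by Cramer's rule:
  det = gamma(0)^2 - gamma(1)^2 = (2.1442)^2 - (-0.5121)^2 = 4.59759364 - 0.26224641 = 4.33534723
  phi_hat_1 = [gamma(1) gamma(0) - gamma(1) gamma(2)] / det = [(-0.5121)(2.1442) - (-0.5121)(0.3326)] / 4.33534723 = -0.92772036 / 4.33534723 = -0.214
  phi_hat_2 = [gamma(0) gamma(2) - gamma(1)^2] / det = [(2.1442)(0.3326) - (-0.5121)^2] / 4.33534723 = 0.45091451 / 4.33534723 = 0.104
So phi_hat = [-0.2140, 0.1040].
Therefore phi_hat_1 = -0.2140.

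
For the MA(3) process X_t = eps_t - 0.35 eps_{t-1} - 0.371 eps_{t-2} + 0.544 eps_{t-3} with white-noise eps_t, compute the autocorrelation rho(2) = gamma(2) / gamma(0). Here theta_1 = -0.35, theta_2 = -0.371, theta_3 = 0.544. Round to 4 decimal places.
\rho(2) = -0.3608

For an MA(q) process with theta_0 = 1, the autocovariance is
  gamma(k) = sigma^2 * sum_{i=0..q-k} theta_i * theta_{i+k},
and rho(k) = gamma(k) / gamma(0). Sigma^2 cancels.
  numerator   = (1)*(-0.371) + (-0.35)*(0.544) = -0.5614.
  denominator = (1)^2 + (-0.35)^2 + (-0.371)^2 + (0.544)^2 = 1.556077.
  rho(2) = -0.5614 / 1.556077 = -0.3608.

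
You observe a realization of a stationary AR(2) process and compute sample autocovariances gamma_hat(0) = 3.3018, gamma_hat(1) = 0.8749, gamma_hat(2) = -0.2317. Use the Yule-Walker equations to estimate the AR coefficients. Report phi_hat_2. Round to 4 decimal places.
\hat\phi_{2} = -0.1510

The Yule-Walker equations for an AR(p) process read, in matrix form,
  Gamma_p phi = r_p,   with   (Gamma_p)_{ij} = gamma(|i - j|),
                       (r_p)_i = gamma(i),   i,j = 1..p.
Substitute the sample gammas (Toeplitz matrix and right-hand side of size 2):
  Gamma_p = [[3.3018, 0.8749], [0.8749, 3.3018]]
  r_p     = [0.8749, -0.2317]
Written out:
  3.3018 phi_1 + 0.8749 phi_2 = 0.8749
  0.8749 phi_1 + 3.3018 phi_2 = -0.2317
Solve by Cramer's rule:
  det = gamma(0)^2 - gamma(1)^2 = (3.3018)^2 - (0.8749)^2 = 10.90188324 - 0.76545001 = 10.13643323
  phi_hat_1 = [gamma(1) gamma(0) - gamma(1) gamma(2)] / det = [(0.8749)(3.3018) - (0.8749)(-0.2317)] / 10.13643323 = 3.09145915 / 10.13643323 = 0.305
  phi_hat_2 = [gamma(0) gamma(2) - gamma(1)^2] / det = [(3.3018)(-0.2317) - (0.8749)^2] / 10.13643323 = -1.53047707 / 10.13643323 = -0.151
So phi_hat = [0.3050, -0.1510].
Therefore phi_hat_2 = -0.1510.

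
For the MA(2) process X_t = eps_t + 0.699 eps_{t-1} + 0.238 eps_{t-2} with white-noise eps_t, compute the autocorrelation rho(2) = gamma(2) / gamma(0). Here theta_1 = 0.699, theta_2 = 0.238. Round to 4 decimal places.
\rho(2) = 0.1540

For an MA(q) process with theta_0 = 1, the autocovariance is
  gamma(k) = sigma^2 * sum_{i=0..q-k} theta_i * theta_{i+k},
and rho(k) = gamma(k) / gamma(0). Sigma^2 cancels.
  numerator   = (1)*(0.238) = 0.238.
  denominator = (1)^2 + (0.699)^2 + (0.238)^2 = 1.545245.
  rho(2) = 0.238 / 1.545245 = 0.1540.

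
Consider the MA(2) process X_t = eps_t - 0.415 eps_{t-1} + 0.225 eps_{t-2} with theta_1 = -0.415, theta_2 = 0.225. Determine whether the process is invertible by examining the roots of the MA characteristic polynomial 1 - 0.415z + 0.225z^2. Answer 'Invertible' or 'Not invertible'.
\text{Invertible}

The MA(q) characteristic polynomial is P(z) = 1 - 0.415z + 0.225z^2.
Invertibility requires all roots to lie outside the unit circle, i.e. |z| > 1 for every root.
Set 1 + (-0.415) z + (0.225) z^2 = 0, i.e. a z^2 + b z + c = 0 with a = 0.225, b = -0.415, c = 1.
Discriminant D = b^2 - 4ac = (-0.415)^2 - 4*(0.225)*1 = 0.172225 - (0.9) = -0.727775.
D < 0, so the roots are the complex-conjugate pair z = (-b +/- i sqrt(-D)) / (2a) = 0.9222 +/- 1.8958i.
For a conjugate pair |z|^2 = z * conj(z) = (product of roots) = c/a = 1/(0.225) = 4.444444, so |z| = sqrt(4.444444) = 2.1082 for both roots.
Moduli of all roots: 2.1082, 2.1082.
All moduli strictly greater than 1? Yes.
Verdict: Invertible.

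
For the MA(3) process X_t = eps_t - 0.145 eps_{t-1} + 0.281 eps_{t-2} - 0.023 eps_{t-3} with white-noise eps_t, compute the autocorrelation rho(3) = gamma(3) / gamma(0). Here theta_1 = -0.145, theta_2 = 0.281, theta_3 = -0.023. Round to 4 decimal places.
\rho(3) = -0.0209

For an MA(q) process with theta_0 = 1, the autocovariance is
  gamma(k) = sigma^2 * sum_{i=0..q-k} theta_i * theta_{i+k},
and rho(k) = gamma(k) / gamma(0). Sigma^2 cancels.
  numerator   = (1)*(-0.023) = -0.023.
  denominator = (1)^2 + (-0.145)^2 + (0.281)^2 + (-0.023)^2 = 1.100515.
  rho(3) = -0.023 / 1.100515 = -0.0209.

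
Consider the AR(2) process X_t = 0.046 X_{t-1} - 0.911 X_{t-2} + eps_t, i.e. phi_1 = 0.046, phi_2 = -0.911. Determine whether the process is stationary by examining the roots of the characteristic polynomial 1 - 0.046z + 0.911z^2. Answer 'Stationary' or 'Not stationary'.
\text{Stationary}

The AR(p) characteristic polynomial is P(z) = 1 - 0.046z + 0.911z^2.
Stationarity requires all roots to lie outside the unit circle, i.e. |z| > 1 for every root.
Set 1 + (-0.046) z + (0.911) z^2 = 0, i.e. a z^2 + b z + c = 0 with a = 0.911, b = -0.046, c = 1.
Discriminant D = b^2 - 4ac = (-0.046)^2 - 4*(0.911)*1 = 0.002116 - (3.644) = -3.641884.
D < 0, so the roots are the complex-conjugate pair z = (-b +/- i sqrt(-D)) / (2a) = 0.0252 +/- 1.0474i.
For a conjugate pair |z|^2 = z * conj(z) = (product of roots) = c/a = 1/(0.911) = 1.097695, so |z| = sqrt(1.097695) = 1.0477 for both roots.
Moduli of all roots: 1.0477, 1.0477.
All moduli strictly greater than 1? Yes.
Verdict: Stationary.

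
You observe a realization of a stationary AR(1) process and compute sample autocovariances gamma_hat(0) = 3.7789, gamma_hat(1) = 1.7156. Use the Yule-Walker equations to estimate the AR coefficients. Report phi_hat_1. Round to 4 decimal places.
\hat\phi_{1} = 0.4540

The Yule-Walker equations for an AR(p) process read, in matrix form,
  Gamma_p phi = r_p,   with   (Gamma_p)_{ij} = gamma(|i - j|),
                       (r_p)_i = gamma(i),   i,j = 1..p.
Substitute the sample gammas (Toeplitz matrix and right-hand side of size 1):
  Gamma_p = [[3.7789]]
  r_p     = [1.7156]
With p = 1 this is the single equation gamma(0) phi_1 = gamma(1):
  phi_hat_1 = gamma(1) / gamma(0) = 1.7156 / 3.7789 = 0.4540.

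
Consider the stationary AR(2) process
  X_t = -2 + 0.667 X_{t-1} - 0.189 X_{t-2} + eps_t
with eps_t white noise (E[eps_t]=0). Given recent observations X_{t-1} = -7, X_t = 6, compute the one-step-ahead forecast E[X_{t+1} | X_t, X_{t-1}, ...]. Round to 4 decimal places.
E[X_{t+1} \mid \mathcal F_t] = 3.3250

For an AR(p) model X_t = c + sum_i phi_i X_{t-i} + eps_t, the
one-step-ahead conditional mean is
  E[X_{t+1} | X_t, ...] = c + sum_i phi_i X_{t+1-i}.
Substitute known values:
  E[X_{t+1} | ...] = -2 + (0.667) * (6) + (-0.189) * (-7)
                   = 3.3250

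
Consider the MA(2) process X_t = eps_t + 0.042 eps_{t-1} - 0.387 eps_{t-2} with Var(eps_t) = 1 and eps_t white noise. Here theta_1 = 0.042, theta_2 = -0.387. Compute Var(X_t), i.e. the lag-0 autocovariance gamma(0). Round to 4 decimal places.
\gamma(0) = 1.1515

For an MA(q) process X_t = eps_t + sum_i theta_i eps_{t-i} with
Var(eps_t) = sigma^2, the variance is
  gamma(0) = sigma^2 * (1 + sum_i theta_i^2).
  sum_i theta_i^2 = (0.042)^2 + (-0.387)^2 = 0.001764 + 0.149769 = 0.151533.
  gamma(0) = 1 * (1 + 0.151533) = 1 * 1.151533 = 1.151533, which rounds to 1.1515.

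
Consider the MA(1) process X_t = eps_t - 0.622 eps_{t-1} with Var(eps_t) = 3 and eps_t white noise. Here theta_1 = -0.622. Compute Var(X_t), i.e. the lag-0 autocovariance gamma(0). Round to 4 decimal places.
\gamma(0) = 4.1607

For an MA(q) process X_t = eps_t + sum_i theta_i eps_{t-i} with
Var(eps_t) = sigma^2, the variance is
  gamma(0) = sigma^2 * (1 + sum_i theta_i^2).
  sum_i theta_i^2 = (-0.622)^2 = 0.386884.
  gamma(0) = 3 * (1 + 0.386884) = 3 * 1.386884 = 4.160652, which rounds to 4.1607.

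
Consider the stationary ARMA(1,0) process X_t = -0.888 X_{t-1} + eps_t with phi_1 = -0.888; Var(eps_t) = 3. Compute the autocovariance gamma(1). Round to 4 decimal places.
\gamma(1) = -12.5984

Multiply the model equation by X_{t-k} and take expectations. With theta_0 = psi_0 = 1 and psi_j the MA(infinity) weights, this gives
  gamma(k) - sum_i phi_i gamma(k-i) = c_k,
  c_k = sigma^2 * sum_{j=k..q} theta_j psi_{j-k}   (c_k = 0 for k > q),
using gamma(-m) = gamma(m).
Pure AR (q = 0): c_0 = sigma^2 = 3, c_k = 0 for k >= 1.
Equations for k = 0 and k = 1 (AR order 1):
  gamma(0) = phi_1 gamma(1) + c_0
  gamma(1) = phi_1 gamma(0) + c_1
Substituting the second into the first: gamma(0) (1 - phi_1^2) = c_0 + phi_1 c_1, so
  gamma(0) = c_0 / (1 - phi_1^2) = 3 / (1 - (-0.888)^2) = 3 / 0.211456 = 14.187349.
  gamma(1) = phi_1 gamma(0) = (-0.888)(14.187349) = -12.598366.
Therefore gamma(1) = -12.5984 (to 4 decimal places).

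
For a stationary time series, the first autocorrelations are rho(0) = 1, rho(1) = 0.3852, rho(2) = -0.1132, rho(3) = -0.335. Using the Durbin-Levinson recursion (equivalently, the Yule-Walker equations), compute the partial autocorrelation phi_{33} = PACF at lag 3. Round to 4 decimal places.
\phi_{33} = -0.2070

The PACF at lag k is phi_{kk}, the last component of the solution
to the Yule-Walker system G_k phi = r_k where
  (G_k)_{ij} = rho(|i - j|), (r_k)_i = rho(i), i,j = 1..k.
Equivalently, Durbin-Levinson gives phi_{kk} iteratively:
  phi_{11} = rho(1)
  phi_{kk} = [rho(k) - sum_{j=1..k-1} phi_{k-1,j} rho(k-j)]
            / [1 - sum_{j=1..k-1} phi_{k-1,j} rho(j)],
  phi_{k,j} = phi_{k-1,j} - phi_{kk} phi_{k-1,k-j},  j = 1..k-1.
Step k = 1:
  phi_11 = rho(1) = 0.3852.
Step k = 2:
  phi_22 = [rho(2) - phi_11 rho(1)] / [1 - phi_11 rho(1)] = [-0.1132 - (0.3852)(0.3852)] / [1 - (0.3852)(0.3852)]
         = -0.26157904 / 0.85162096 = -0.307154.
  Update: phi_21 = phi_11 - phi_22 phi_11 = 0.3852 - (-0.307154)(0.3852) = 0.503516.
Step k = 3:
  phi_33 = [rho(3) - phi_21 rho(2) - phi_22 rho(1)] / [1 - phi_21 rho(1) - phi_22 rho(2)]
    numerator   = -0.335 - (0.503516)(-0.1132) - (-0.307154)(0.3852) = -0.15968617
    denominator = 1 - (0.503516)(0.3852) - (-0.307154)(-0.1132) = 0.77127583
  phi_33 = -0.15968617 / 0.77127583 = -0.207.
Therefore phi_{33} = -0.2070.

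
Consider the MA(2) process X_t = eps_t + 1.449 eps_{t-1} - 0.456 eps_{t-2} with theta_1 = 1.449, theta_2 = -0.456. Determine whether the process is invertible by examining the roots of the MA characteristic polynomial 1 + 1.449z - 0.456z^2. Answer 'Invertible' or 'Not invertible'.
\text{Not invertible}

The MA(q) characteristic polynomial is P(z) = 1 + 1.449z - 0.456z^2.
Invertibility requires all roots to lie outside the unit circle, i.e. |z| > 1 for every root.
Set 1 + (1.449) z + (-0.456) z^2 = 0, i.e. a z^2 + b z + c = 0 with a = -0.456, b = 1.449, c = 1.
Discriminant D = b^2 - 4ac = (1.449)^2 - 4*(-0.456)*1 = 2.099601 - (-1.824) = 3.923601.
D >= 0, so the roots are real: z = (-b +/- sqrt(D)) / (2a) = (-1.449 +/- 1.980808) / (-0.912).
  z_1 = (-1.449 + 1.980808) / (-0.912) = -0.5831,   |z_1| = 0.5831.
  z_2 = (-1.449 - 1.980808) / (-0.912) = 3.7608,   |z_2| = 3.7608.
Moduli of all roots: 0.5831, 3.7608.
All moduli strictly greater than 1? No.
Verdict: Not invertible.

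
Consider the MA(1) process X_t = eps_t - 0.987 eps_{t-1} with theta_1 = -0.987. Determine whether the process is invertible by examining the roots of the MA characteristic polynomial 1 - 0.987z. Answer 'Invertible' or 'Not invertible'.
\text{Invertible}

The MA(q) characteristic polynomial is P(z) = 1 - 0.987z.
Invertibility requires all roots to lie outside the unit circle, i.e. |z| > 1 for every root.
This is linear in z: 1 + (-0.987) z = 0  =>  z = -1/(-0.987) = 1.013171,  |z| = 1.013171.
Moduli of all roots: 1.0132.
All moduli strictly greater than 1? Yes.
Verdict: Invertible.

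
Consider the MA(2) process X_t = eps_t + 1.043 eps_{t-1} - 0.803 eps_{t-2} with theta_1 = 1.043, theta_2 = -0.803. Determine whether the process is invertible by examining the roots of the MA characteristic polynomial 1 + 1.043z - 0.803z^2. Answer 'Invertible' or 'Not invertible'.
\text{Not invertible}

The MA(q) characteristic polynomial is P(z) = 1 + 1.043z - 0.803z^2.
Invertibility requires all roots to lie outside the unit circle, i.e. |z| > 1 for every root.
Set 1 + (1.043) z + (-0.803) z^2 = 0, i.e. a z^2 + b z + c = 0 with a = -0.803, b = 1.043, c = 1.
Discriminant D = b^2 - 4ac = (1.043)^2 - 4*(-0.803)*1 = 1.087849 - (-3.212) = 4.299849.
D >= 0, so the roots are real: z = (-b +/- sqrt(D)) / (2a) = (-1.043 +/- 2.073608) / (-1.606).
  z_1 = (-1.043 + 2.073608) / (-1.606) = -0.6417,   |z_1| = 0.6417.
  z_2 = (-1.043 - 2.073608) / (-1.606) = 1.9406,   |z_2| = 1.9406.
Moduli of all roots: 0.6417, 1.9406.
All moduli strictly greater than 1? No.
Verdict: Not invertible.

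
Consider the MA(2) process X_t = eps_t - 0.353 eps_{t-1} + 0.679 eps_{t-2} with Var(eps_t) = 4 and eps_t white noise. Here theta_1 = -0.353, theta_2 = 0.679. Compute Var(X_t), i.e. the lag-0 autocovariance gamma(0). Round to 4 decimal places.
\gamma(0) = 6.3426

For an MA(q) process X_t = eps_t + sum_i theta_i eps_{t-i} with
Var(eps_t) = sigma^2, the variance is
  gamma(0) = sigma^2 * (1 + sum_i theta_i^2).
  sum_i theta_i^2 = (-0.353)^2 + (0.679)^2 = 0.124609 + 0.461041 = 0.58565.
  gamma(0) = 4 * (1 + 0.58565) = 4 * 1.58565 = 6.3426.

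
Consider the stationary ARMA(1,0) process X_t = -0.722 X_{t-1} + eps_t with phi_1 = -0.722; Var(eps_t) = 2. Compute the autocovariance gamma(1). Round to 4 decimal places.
\gamma(1) = -3.0164

Multiply the model equation by X_{t-k} and take expectations. With theta_0 = psi_0 = 1 and psi_j the MA(infinity) weights, this gives
  gamma(k) - sum_i phi_i gamma(k-i) = c_k,
  c_k = sigma^2 * sum_{j=k..q} theta_j psi_{j-k}   (c_k = 0 for k > q),
using gamma(-m) = gamma(m).
Pure AR (q = 0): c_0 = sigma^2 = 2, c_k = 0 for k >= 1.
Equations for k = 0 and k = 1 (AR order 1):
  gamma(0) = phi_1 gamma(1) + c_0
  gamma(1) = phi_1 gamma(0) + c_1
Substituting the second into the first: gamma(0) (1 - phi_1^2) = c_0 + phi_1 c_1, so
  gamma(0) = c_0 / (1 - phi_1^2) = 2 / (1 - (-0.722)^2) = 2 / 0.478716 = 4.177842.
  gamma(1) = phi_1 gamma(0) = (-0.722)(4.177842) = -3.016402.
Therefore gamma(1) = -3.0164 (to 4 decimal places).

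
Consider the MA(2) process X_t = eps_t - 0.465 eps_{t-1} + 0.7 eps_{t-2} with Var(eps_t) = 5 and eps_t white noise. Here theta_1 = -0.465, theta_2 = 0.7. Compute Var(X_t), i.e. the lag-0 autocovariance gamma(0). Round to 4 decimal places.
\gamma(0) = 8.5311

For an MA(q) process X_t = eps_t + sum_i theta_i eps_{t-i} with
Var(eps_t) = sigma^2, the variance is
  gamma(0) = sigma^2 * (1 + sum_i theta_i^2).
  sum_i theta_i^2 = (-0.465)^2 + (0.7)^2 = 0.216225 + 0.49 = 0.706225.
  gamma(0) = 5 * (1 + 0.706225) = 5 * 1.706225 = 8.531125, which rounds to 8.5311.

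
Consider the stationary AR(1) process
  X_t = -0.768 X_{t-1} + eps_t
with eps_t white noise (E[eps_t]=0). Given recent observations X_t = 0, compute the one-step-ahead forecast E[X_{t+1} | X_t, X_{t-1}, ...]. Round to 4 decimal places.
E[X_{t+1} \mid \mathcal F_t] = 0.0000

For an AR(p) model X_t = c + sum_i phi_i X_{t-i} + eps_t, the
one-step-ahead conditional mean is
  E[X_{t+1} | X_t, ...] = c + sum_i phi_i X_{t+1-i}.
Substitute known values:
  E[X_{t+1} | ...] = (-0.768) * (0)
                   = 0.0000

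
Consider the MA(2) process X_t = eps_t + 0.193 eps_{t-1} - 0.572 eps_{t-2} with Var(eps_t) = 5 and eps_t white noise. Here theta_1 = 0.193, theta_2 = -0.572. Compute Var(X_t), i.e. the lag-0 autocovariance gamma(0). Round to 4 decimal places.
\gamma(0) = 6.8222

For an MA(q) process X_t = eps_t + sum_i theta_i eps_{t-i} with
Var(eps_t) = sigma^2, the variance is
  gamma(0) = sigma^2 * (1 + sum_i theta_i^2).
  sum_i theta_i^2 = (0.193)^2 + (-0.572)^2 = 0.037249 + 0.327184 = 0.364433.
  gamma(0) = 5 * (1 + 0.364433) = 5 * 1.364433 = 6.822165, which rounds to 6.8222.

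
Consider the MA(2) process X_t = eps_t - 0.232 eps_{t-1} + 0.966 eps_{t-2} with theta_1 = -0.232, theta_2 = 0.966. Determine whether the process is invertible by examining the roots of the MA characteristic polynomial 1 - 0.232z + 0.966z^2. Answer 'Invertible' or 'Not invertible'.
\text{Invertible}

The MA(q) characteristic polynomial is P(z) = 1 - 0.232z + 0.966z^2.
Invertibility requires all roots to lie outside the unit circle, i.e. |z| > 1 for every root.
Set 1 + (-0.232) z + (0.966) z^2 = 0, i.e. a z^2 + b z + c = 0 with a = 0.966, b = -0.232, c = 1.
Discriminant D = b^2 - 4ac = (-0.232)^2 - 4*(0.966)*1 = 0.053824 - (3.864) = -3.810176.
D < 0, so the roots are the complex-conjugate pair z = (-b +/- i sqrt(-D)) / (2a) = 0.1201 +/- 1.0103i.
For a conjugate pair |z|^2 = z * conj(z) = (product of roots) = c/a = 1/(0.966) = 1.035197, so |z| = sqrt(1.035197) = 1.0174 for both roots.
Moduli of all roots: 1.0174, 1.0174.
All moduli strictly greater than 1? Yes.
Verdict: Invertible.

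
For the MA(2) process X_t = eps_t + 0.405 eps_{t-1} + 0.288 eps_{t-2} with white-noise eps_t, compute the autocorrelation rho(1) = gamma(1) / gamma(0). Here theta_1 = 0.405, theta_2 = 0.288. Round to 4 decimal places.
\rho(1) = 0.4183

For an MA(q) process with theta_0 = 1, the autocovariance is
  gamma(k) = sigma^2 * sum_{i=0..q-k} theta_i * theta_{i+k},
and rho(k) = gamma(k) / gamma(0). Sigma^2 cancels.
  numerator   = (1)*(0.405) + (0.405)*(0.288) = 0.52164.
  denominator = (1)^2 + (0.405)^2 + (0.288)^2 = 1.246969.
  rho(1) = 0.52164 / 1.246969 = 0.4183.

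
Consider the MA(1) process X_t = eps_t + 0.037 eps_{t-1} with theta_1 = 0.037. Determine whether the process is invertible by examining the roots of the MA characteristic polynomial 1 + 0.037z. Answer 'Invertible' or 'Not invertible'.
\text{Invertible}

The MA(q) characteristic polynomial is P(z) = 1 + 0.037z.
Invertibility requires all roots to lie outside the unit circle, i.e. |z| > 1 for every root.
This is linear in z: 1 + (0.037) z = 0  =>  z = -1/(0.037) = -27.027027,  |z| = 27.027027.
Moduli of all roots: 27.0270.
All moduli strictly greater than 1? Yes.
Verdict: Invertible.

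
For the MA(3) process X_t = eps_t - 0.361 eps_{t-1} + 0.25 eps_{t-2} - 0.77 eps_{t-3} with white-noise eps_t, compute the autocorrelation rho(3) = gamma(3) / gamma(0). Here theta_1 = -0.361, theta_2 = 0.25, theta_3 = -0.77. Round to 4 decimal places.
\rho(3) = -0.4312

For an MA(q) process with theta_0 = 1, the autocovariance is
  gamma(k) = sigma^2 * sum_{i=0..q-k} theta_i * theta_{i+k},
and rho(k) = gamma(k) / gamma(0). Sigma^2 cancels.
  numerator   = (1)*(-0.77) = -0.77.
  denominator = (1)^2 + (-0.361)^2 + (0.25)^2 + (-0.77)^2 = 1.785721.
  rho(3) = -0.77 / 1.785721 = -0.4312.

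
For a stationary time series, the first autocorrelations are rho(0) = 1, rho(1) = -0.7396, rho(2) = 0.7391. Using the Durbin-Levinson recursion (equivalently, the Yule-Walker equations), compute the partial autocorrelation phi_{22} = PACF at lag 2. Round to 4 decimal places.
\phi_{22} = 0.4241

The PACF at lag k is phi_{kk}, the last component of the solution
to the Yule-Walker system G_k phi = r_k where
  (G_k)_{ij} = rho(|i - j|), (r_k)_i = rho(i), i,j = 1..k.
Equivalently, Durbin-Levinson gives phi_{kk} iteratively:
  phi_{11} = rho(1)
  phi_{kk} = [rho(k) - sum_{j=1..k-1} phi_{k-1,j} rho(k-j)]
            / [1 - sum_{j=1..k-1} phi_{k-1,j} rho(j)],
  phi_{k,j} = phi_{k-1,j} - phi_{kk} phi_{k-1,k-j},  j = 1..k-1.
Step k = 1:
  phi_11 = rho(1) = -0.7396.
Step k = 2:
  phi_22 = [rho(2) - phi_11 rho(1)] / [1 - phi_11 rho(1)] = [0.7391 - (-0.7396)(-0.7396)] / [1 - (-0.7396)(-0.7396)]
         = 0.19209184 / 0.45299184 = 0.4241.
Therefore phi_{22} = 0.4241.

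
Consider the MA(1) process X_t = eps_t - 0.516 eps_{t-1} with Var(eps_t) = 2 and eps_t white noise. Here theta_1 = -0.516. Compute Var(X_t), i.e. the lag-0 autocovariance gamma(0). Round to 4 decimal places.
\gamma(0) = 2.5325

For an MA(q) process X_t = eps_t + sum_i theta_i eps_{t-i} with
Var(eps_t) = sigma^2, the variance is
  gamma(0) = sigma^2 * (1 + sum_i theta_i^2).
  sum_i theta_i^2 = (-0.516)^2 = 0.266256.
  gamma(0) = 2 * (1 + 0.266256) = 2 * 1.266256 = 2.532512, which rounds to 2.5325.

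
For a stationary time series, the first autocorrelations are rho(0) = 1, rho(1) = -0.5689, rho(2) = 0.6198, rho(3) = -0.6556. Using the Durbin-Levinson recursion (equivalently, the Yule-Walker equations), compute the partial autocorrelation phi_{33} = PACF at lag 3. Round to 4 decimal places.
\phi_{33} = -0.3810

The PACF at lag k is phi_{kk}, the last component of the solution
to the Yule-Walker system G_k phi = r_k where
  (G_k)_{ij} = rho(|i - j|), (r_k)_i = rho(i), i,j = 1..k.
Equivalently, Durbin-Levinson gives phi_{kk} iteratively:
  phi_{11} = rho(1)
  phi_{kk} = [rho(k) - sum_{j=1..k-1} phi_{k-1,j} rho(k-j)]
            / [1 - sum_{j=1..k-1} phi_{k-1,j} rho(j)],
  phi_{k,j} = phi_{k-1,j} - phi_{kk} phi_{k-1,k-j},  j = 1..k-1.
Step k = 1:
  phi_11 = rho(1) = -0.5689.
Step k = 2:
  phi_22 = [rho(2) - phi_11 rho(1)] / [1 - phi_11 rho(1)] = [0.6198 - (-0.5689)(-0.5689)] / [1 - (-0.5689)(-0.5689)]
         = 0.29615279 / 0.67635279 = 0.437867.
  Update: phi_21 = phi_11 - phi_22 phi_11 = -0.5689 - (0.437867)(-0.5689) = -0.319797.
Step k = 3:
  phi_33 = [rho(3) - phi_21 rho(2) - phi_22 rho(1)] / [1 - phi_21 rho(1) - phi_22 rho(2)]
    numerator   = -0.6556 - (-0.319797)(0.6198) - (0.437867)(-0.5689) = -0.20828692
    denominator = 1 - (-0.319797)(-0.5689) - (0.437867)(0.6198) = 0.54667716
  phi_33 = -0.20828692 / 0.54667716 = -0.381.
Therefore phi_{33} = -0.3810.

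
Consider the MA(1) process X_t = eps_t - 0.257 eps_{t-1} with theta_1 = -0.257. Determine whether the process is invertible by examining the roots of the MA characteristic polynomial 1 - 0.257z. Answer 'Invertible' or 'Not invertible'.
\text{Invertible}

The MA(q) characteristic polynomial is P(z) = 1 - 0.257z.
Invertibility requires all roots to lie outside the unit circle, i.e. |z| > 1 for every root.
This is linear in z: 1 + (-0.257) z = 0  =>  z = -1/(-0.257) = 3.891051,  |z| = 3.891051.
Moduli of all roots: 3.8911.
All moduli strictly greater than 1? Yes.
Verdict: Invertible.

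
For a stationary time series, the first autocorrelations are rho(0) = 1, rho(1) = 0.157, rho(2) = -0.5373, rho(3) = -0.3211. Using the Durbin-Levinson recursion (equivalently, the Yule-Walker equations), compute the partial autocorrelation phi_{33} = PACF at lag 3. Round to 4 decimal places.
\phi_{33} = -0.1499

The PACF at lag k is phi_{kk}, the last component of the solution
to the Yule-Walker system G_k phi = r_k where
  (G_k)_{ij} = rho(|i - j|), (r_k)_i = rho(i), i,j = 1..k.
Equivalently, Durbin-Levinson gives phi_{kk} iteratively:
  phi_{11} = rho(1)
  phi_{kk} = [rho(k) - sum_{j=1..k-1} phi_{k-1,j} rho(k-j)]
            / [1 - sum_{j=1..k-1} phi_{k-1,j} rho(j)],
  phi_{k,j} = phi_{k-1,j} - phi_{kk} phi_{k-1,k-j},  j = 1..k-1.
Step k = 1:
  phi_11 = rho(1) = 0.157.
Step k = 2:
  phi_22 = [rho(2) - phi_11 rho(1)] / [1 - phi_11 rho(1)] = [-0.5373 - (0.157)(0.157)] / [1 - (0.157)(0.157)]
         = -0.561949 / 0.975351 = -0.576151.
  Update: phi_21 = phi_11 - phi_22 phi_11 = 0.157 - (-0.576151)(0.157) = 0.247456.
Step k = 3:
  phi_33 = [rho(3) - phi_21 rho(2) - phi_22 rho(1)] / [1 - phi_21 rho(1) - phi_22 rho(2)]
    numerator   = -0.3211 - (0.247456)(-0.5373) - (-0.576151)(0.157) = -0.09768645
    denominator = 1 - (0.247456)(0.157) - (-0.576151)(-0.5373) = 0.65158378
  phi_33 = -0.09768645 / 0.65158378 = -0.1499.
Therefore phi_{33} = -0.1499.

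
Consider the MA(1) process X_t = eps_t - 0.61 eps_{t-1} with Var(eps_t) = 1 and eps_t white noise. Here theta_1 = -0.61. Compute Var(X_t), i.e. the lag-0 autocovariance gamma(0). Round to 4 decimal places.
\gamma(0) = 1.3721

For an MA(q) process X_t = eps_t + sum_i theta_i eps_{t-i} with
Var(eps_t) = sigma^2, the variance is
  gamma(0) = sigma^2 * (1 + sum_i theta_i^2).
  sum_i theta_i^2 = (-0.61)^2 = 0.3721.
  gamma(0) = 1 * (1 + 0.3721) = 1 * 1.3721 = 1.3721.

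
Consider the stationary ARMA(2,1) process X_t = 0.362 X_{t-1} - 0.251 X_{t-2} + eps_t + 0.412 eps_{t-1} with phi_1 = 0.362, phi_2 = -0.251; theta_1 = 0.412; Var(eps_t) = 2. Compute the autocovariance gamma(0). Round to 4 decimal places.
\gamma(0) = 3.2804

Multiply the model equation by X_{t-k} and take expectations. With theta_0 = psi_0 = 1 and psi_j the MA(infinity) weights, this gives
  gamma(k) - sum_i phi_i gamma(k-i) = c_k,
  c_k = sigma^2 * sum_{j=k..q} theta_j psi_{j-k}   (c_k = 0 for k > q),
using gamma(-m) = gamma(m).
psi-weights needed (psi_j = theta_j + sum_i phi_i psi_{j-i}):
  psi_1 = theta_1 + phi_1 = 0.412 + (0.362) = 0.774
Right-hand sides:
  c_0 = sigma^2 (1 + theta_1 psi_1) = 2 * (1 + (0.412)(0.774)) = 2 * 1.318888 = 2.637776
  c_1 = sigma^2 theta_1 = 2 * (0.412) = 0.824
  c_2 = 0
Equations for k = 0, 1, 2 (AR order 2, c_2 = 0):
  (E0) gamma(0) = phi_1 gamma(1) + phi_2 gamma(2) + c_0
  (E1) gamma(1) = phi_1 gamma(0) + phi_2 gamma(1) + c_1
  (E2) gamma(2) = phi_1 gamma(1) + phi_2 gamma(0)
From (E1): gamma(1) = A gamma(0) + B with
  A = phi_1 / (1 - phi_2) = 0.362 / 1.251 = 0.289369,   B = c_1 / (1 - phi_2) = 0.824 / 1.251 = 0.658673.
Insert (E2) into (E0): gamma(0) (1 - phi_2^2) = phi_1 (1 + phi_2) gamma(1) + c_0.
  phi_1 (1 + phi_2) = (0.362)(0.749) = 0.271138,   1 - phi_2^2 = 0.936999.
Replace gamma(1) by A gamma(0) + B and collect gamma(0):
  gamma(0) [0.936999 - (0.271138)(0.289369)] = (0.271138)(0.658673) + 2.637776
  gamma(0) * 0.85854 = 2.816367
  gamma(0) = 2.816367 / 0.85854 = 3.280414.
Therefore gamma(0) = 3.2804 (to 4 decimal places).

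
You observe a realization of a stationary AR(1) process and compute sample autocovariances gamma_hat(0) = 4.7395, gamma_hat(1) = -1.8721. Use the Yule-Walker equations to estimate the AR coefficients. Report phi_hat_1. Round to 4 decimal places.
\hat\phi_{1} = -0.3950

The Yule-Walker equations for an AR(p) process read, in matrix form,
  Gamma_p phi = r_p,   with   (Gamma_p)_{ij} = gamma(|i - j|),
                       (r_p)_i = gamma(i),   i,j = 1..p.
Substitute the sample gammas (Toeplitz matrix and right-hand side of size 1):
  Gamma_p = [[4.7395]]
  r_p     = [-1.8721]
With p = 1 this is the single equation gamma(0) phi_1 = gamma(1):
  phi_hat_1 = gamma(1) / gamma(0) = -1.8721 / 4.7395 = -0.3950.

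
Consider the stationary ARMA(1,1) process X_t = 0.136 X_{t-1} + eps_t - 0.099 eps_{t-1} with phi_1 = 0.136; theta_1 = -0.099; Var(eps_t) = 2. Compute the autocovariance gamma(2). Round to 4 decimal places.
\gamma(2) = 0.0101

Multiply the model equation by X_{t-k} and take expectations. With theta_0 = psi_0 = 1 and psi_j the MA(infinity) weights, this gives
  gamma(k) - sum_i phi_i gamma(k-i) = c_k,
  c_k = sigma^2 * sum_{j=k..q} theta_j psi_{j-k}   (c_k = 0 for k > q),
using gamma(-m) = gamma(m).
psi-weights needed (psi_j = theta_j + sum_i phi_i psi_{j-i}):
  psi_1 = theta_1 + phi_1 = -0.099 + (0.136) = 0.037
Right-hand sides:
  c_0 = sigma^2 (1 + theta_1 psi_1) = 2 * (1 + (-0.099)(0.037)) = 2 * 0.996337 = 1.992674
  c_1 = sigma^2 theta_1 = 2 * (-0.099) = -0.198
  c_2 = 0
Equations for k = 0 and k = 1 (AR order 1):
  gamma(0) = phi_1 gamma(1) + c_0
  gamma(1) = phi_1 gamma(0) + c_1
Substituting the second into the first: gamma(0) (1 - phi_1^2) = c_0 + phi_1 c_1, so
  gamma(0) = (c_0 + phi_1 c_1) / (1 - phi_1^2) = (1.992674 + (0.136)(-0.198)) / (1 - (0.136)^2) = 1.965746 / 0.981504 = 2.00279.
  gamma(1) = phi_1 gamma(0) + c_1 = (0.136)(2.00279) + (-0.198) = 0.074379.
For k = 2 (> q): gamma(2) = phi_1 gamma(1) = (0.136)(0.074379) = 0.010116.
Therefore gamma(2) = 0.0101 (to 4 decimal places).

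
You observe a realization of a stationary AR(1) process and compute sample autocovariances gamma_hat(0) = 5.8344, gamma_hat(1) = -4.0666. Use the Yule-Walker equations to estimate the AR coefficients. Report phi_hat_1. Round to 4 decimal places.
\hat\phi_{1} = -0.6970

The Yule-Walker equations for an AR(p) process read, in matrix form,
  Gamma_p phi = r_p,   with   (Gamma_p)_{ij} = gamma(|i - j|),
                       (r_p)_i = gamma(i),   i,j = 1..p.
Substitute the sample gammas (Toeplitz matrix and right-hand side of size 1):
  Gamma_p = [[5.8344]]
  r_p     = [-4.0666]
With p = 1 this is the single equation gamma(0) phi_1 = gamma(1):
  phi_hat_1 = gamma(1) / gamma(0) = -4.0666 / 5.8344 = -0.6970.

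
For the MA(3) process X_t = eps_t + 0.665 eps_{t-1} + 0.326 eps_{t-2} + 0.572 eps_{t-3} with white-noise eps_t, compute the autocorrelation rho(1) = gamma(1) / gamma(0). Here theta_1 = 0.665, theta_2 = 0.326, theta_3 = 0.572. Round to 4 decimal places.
\rho(1) = 0.5695

For an MA(q) process with theta_0 = 1, the autocovariance is
  gamma(k) = sigma^2 * sum_{i=0..q-k} theta_i * theta_{i+k},
and rho(k) = gamma(k) / gamma(0). Sigma^2 cancels.
  numerator   = (1)*(0.665) + (0.665)*(0.326) + (0.326)*(0.572) = 1.068262.
  denominator = (1)^2 + (0.665)^2 + (0.326)^2 + (0.572)^2 = 1.875685.
  rho(1) = 1.068262 / 1.875685 = 0.5695.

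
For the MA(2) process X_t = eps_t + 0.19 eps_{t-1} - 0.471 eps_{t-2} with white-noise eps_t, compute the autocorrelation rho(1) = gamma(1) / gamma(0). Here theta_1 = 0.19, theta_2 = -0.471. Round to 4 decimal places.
\rho(1) = 0.0799

For an MA(q) process with theta_0 = 1, the autocovariance is
  gamma(k) = sigma^2 * sum_{i=0..q-k} theta_i * theta_{i+k},
and rho(k) = gamma(k) / gamma(0). Sigma^2 cancels.
  numerator   = (1)*(0.19) + (0.19)*(-0.471) = 0.10051.
  denominator = (1)^2 + (0.19)^2 + (-0.471)^2 = 1.257941.
  rho(1) = 0.10051 / 1.257941 = 0.0799.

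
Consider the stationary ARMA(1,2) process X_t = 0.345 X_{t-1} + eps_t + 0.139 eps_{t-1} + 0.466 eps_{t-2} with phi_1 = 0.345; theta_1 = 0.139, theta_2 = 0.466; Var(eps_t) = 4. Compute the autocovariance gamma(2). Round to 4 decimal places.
\gamma(2) = 3.1712

Multiply the model equation by X_{t-k} and take expectations. With theta_0 = psi_0 = 1 and psi_j the MA(infinity) weights, this gives
  gamma(k) - sum_i phi_i gamma(k-i) = c_k,
  c_k = sigma^2 * sum_{j=k..q} theta_j psi_{j-k}   (c_k = 0 for k > q),
using gamma(-m) = gamma(m).
psi-weights needed (psi_j = theta_j + sum_i phi_i psi_{j-i}):
  psi_1 = theta_1 + phi_1 = 0.139 + (0.345) = 0.484
  psi_2 = theta_2 + phi_1 psi_1 = 0.466 + (0.345)(0.484) = 0.63298
Right-hand sides:
  c_0 = sigma^2 (1 + theta_1 psi_1 + theta_2 psi_2) = 4 * (1 + (0.139)(0.484) + (0.466)(0.63298)) = 4 * 1.362245 = 5.448979
  c_1 = sigma^2 (theta_1 + theta_2 psi_1) = 4 * (0.139 + (0.466)(0.484)) = 1.458176
  c_2 = sigma^2 theta_2 = 4 * (0.466) = 1.864
Equations for k = 0 and k = 1 (AR order 1):
  gamma(0) = phi_1 gamma(1) + c_0
  gamma(1) = phi_1 gamma(0) + c_1
Substituting the second into the first: gamma(0) (1 - phi_1^2) = c_0 + phi_1 c_1, so
  gamma(0) = (c_0 + phi_1 c_1) / (1 - phi_1^2) = (5.448979 + (0.345)(1.458176)) / (1 - (0.345)^2) = 5.952049 / 0.880975 = 6.756207.
  gamma(1) = phi_1 gamma(0) + c_1 = (0.345)(6.756207) + (1.458176) = 3.789067.
For k = 2: gamma(2) = phi_1 gamma(1) + c_2
  = (0.345)(3.789067) + (1.864) = 3.171228.
Therefore gamma(2) = 3.1712 (to 4 decimal places).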